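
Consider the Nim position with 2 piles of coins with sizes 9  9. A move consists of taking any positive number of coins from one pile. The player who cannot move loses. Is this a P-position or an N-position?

P-position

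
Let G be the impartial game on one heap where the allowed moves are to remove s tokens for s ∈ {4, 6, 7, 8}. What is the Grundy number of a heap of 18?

Build the Grundy sequence with g(k) = mex{g(k−s) : s ∈ {4, 6, 7, 8}, s ≤ k}:
k:     0  1  2  3  4  5  6  7  8  9 10 11 12 13 14 15 16 17 18
g(k):  0  0  0  0  1  1  1  1  2  2  2  2  0  0  0  0  1  1  1
So g(18) = 1.

1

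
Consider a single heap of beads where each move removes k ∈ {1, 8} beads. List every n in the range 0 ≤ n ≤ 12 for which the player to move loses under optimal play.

Build the Grundy sequence with g(k) = mex{g(k−s) : s ∈ {1, 8}, s ≤ k}:
g(0) = mex{} = 0
g(1) = mex{0} = 1
g(2) = mex{1} = 0
g(3) = mex{0} = 1
g(4) = mex{1} = 0
g(5) = mex{0} = 1
g(6) = mex{1} = 0
g(7) = mex{0} = 1
g(8) = mex{0,1} = 2
g(9) = mex{1,2} = 0
g(10) = mex{0} = 1
g(11) = mex{1} = 0
g(12) = mex{0} = 1
The P-positions (g = 0) in 0..12 are 0, 2, 4, 6, 9, 11.

0, 2, 4, 6, 9, 11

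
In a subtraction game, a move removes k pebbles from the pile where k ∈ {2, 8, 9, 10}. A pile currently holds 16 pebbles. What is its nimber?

0

Compute g(0), g(1), … for moves {2, 8, 9, 10}:
k:     0  1  2  3  4  5  6  7  8  9 10 11 12 13 14 15 16
g(k):  0  0  1  1  0  0  1  1  2  2  3  3  2  2  3  3  0
So g(16) = 0.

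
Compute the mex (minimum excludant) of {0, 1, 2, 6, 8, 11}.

3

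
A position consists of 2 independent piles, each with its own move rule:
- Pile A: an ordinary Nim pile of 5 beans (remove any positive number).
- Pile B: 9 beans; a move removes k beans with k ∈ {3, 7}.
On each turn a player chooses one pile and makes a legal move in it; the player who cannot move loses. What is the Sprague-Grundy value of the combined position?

4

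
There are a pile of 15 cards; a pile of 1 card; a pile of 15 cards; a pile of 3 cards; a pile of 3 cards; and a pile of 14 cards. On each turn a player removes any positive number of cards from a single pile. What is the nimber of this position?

Bitwise XOR of the heap sizes:
  1111  (15)
  0001  (1)
  1111  (15)
  0011  (3)
  0011  (3)
  1110  (14)
  ----
  1111  (15)

15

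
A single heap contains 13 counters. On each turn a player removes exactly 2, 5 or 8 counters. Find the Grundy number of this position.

1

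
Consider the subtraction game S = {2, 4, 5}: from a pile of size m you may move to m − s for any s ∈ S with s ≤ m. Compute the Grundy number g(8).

0

Compute g(0), g(1), … for moves {2, 4, 5}:
g(0) = mex{} = 0
g(1) = mex{} = 0
g(2) = mex{0} = 1
g(3) = mex{0} = 1
g(4) = mex{0,1} = 2
g(5) = mex{0,1} = 2
g(6) = mex{0,1,2} = 3
g(7) = mex{1,2} = 0
g(8) = mex{1,2,3} = 0
So g(8) = 0.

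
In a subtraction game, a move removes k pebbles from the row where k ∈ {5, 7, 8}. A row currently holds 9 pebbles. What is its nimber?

Build the Grundy sequence with g(k) = mex{g(k−s) : s ∈ {5, 7, 8}, s ≤ k}:
g(0) = mex{} = 0
g(1) = mex{} = 0
g(2) = mex{} = 0
g(3) = mex{} = 0
g(4) = mex{} = 0
g(5) = mex{0} = 1
g(6) = mex{0} = 1
g(7) = mex{0} = 1
g(8) = mex{0} = 1
g(9) = mex{0} = 1
So g(9) = 1.

1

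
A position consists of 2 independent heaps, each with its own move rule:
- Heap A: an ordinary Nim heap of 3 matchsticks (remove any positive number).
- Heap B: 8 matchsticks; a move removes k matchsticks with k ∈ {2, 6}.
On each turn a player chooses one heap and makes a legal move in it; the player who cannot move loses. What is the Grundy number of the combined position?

3

Heap A is a plain Nim heap of size 3, so its Grundy value is 3.
For heap B, compute g(0), g(1), … with moves {2, 6}:
g(0) = mex{} = 0
g(1) = mex{} = 0
g(2) = mex{0} = 1
g(3) = mex{0} = 1
g(4) = mex{1} = 0
g(5) = mex{1} = 0
g(6) = mex{0} = 1
g(7) = mex{0} = 1
g(8) = mex{1} = 0
So g(8) = 0.
By the Sprague-Grundy theorem, the Grundy value of a sum of independent games is the XOR of the component values.
Combined value = 3 XOR 0 = 3.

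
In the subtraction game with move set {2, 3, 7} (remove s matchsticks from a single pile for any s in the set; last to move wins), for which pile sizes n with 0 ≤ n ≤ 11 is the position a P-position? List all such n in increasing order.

0, 1, 5, 6, 10, 11

Grundy values for subtraction set {2, 3, 7}:
k:     0  1  2  3  4  5  6  7  8  9 10 11
g(k):  0  0  1  1  2  0  0  1  1  2  0  0
The P-positions (g = 0) in 0..11 are 0, 1, 5, 6, 10, 11.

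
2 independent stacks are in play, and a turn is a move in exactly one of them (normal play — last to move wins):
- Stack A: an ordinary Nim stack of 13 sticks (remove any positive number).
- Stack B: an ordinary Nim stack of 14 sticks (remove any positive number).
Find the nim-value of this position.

3

Stack A is a plain Nim stack of size 13, so its Grundy value is 13.
Stack B is a plain Nim stack of size 14, so its Grundy value is 14.
By the Sprague-Grundy theorem, the Grundy value of a sum of independent games is the XOR of the component values.
Combined value = 13 ⊕ 14 = 3.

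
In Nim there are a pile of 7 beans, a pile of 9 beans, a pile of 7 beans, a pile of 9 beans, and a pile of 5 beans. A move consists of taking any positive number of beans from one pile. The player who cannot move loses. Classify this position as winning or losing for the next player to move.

Winning position

In binary:
  0111  (7)
  1001  (9)
  0111  (7)
  1001  (9)
  0101  (5)
  ----
  0101  (5)
The nim-sum is 5 ≠ 0, so this is an N-position: the player to move can win.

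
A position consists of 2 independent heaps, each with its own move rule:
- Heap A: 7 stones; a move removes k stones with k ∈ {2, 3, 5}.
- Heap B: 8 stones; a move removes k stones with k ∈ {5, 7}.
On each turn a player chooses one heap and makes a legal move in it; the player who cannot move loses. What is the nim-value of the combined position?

1

Build the Grundy sequence for heap A with g(k) = mex{g(k−s) : s ∈ {2, 3, 5}, s ≤ k}:
g(0) = mex{} = 0
g(1) = mex{} = 0
g(2) = mex{0} = 1
g(3) = mex{0} = 1
g(4) = mex{0,1} = 2
g(5) = mex{0,1} = 2
g(6) = mex{0,1,2} = 3
g(7) = mex{1,2} = 0
So g(7) = 0.
Build the Grundy sequence for heap B with g(k) = mex{g(k−s) : s ∈ {5, 7}, s ≤ k}:
k:     0  1  2  3  4  5  6  7  8
g(k):  0  0  0  0  0  1  1  1  1
So g(8) = 1.
The value of a disjunctive sum is the nim-sum of the parts.
Combined value = 0 ⊕ 1 = 1.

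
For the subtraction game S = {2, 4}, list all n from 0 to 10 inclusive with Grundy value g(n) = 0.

0, 1, 6, 7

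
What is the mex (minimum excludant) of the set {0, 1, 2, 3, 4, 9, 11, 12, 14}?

The values 0, 1, 2, 3, 4 are all present; 5 is the first non-negative integer missing from the set.

5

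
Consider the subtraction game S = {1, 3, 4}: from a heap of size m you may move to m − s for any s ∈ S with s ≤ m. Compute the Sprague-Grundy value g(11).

Compute g(0), g(1), … for moves {1, 3, 4}:
g(0) = mex{} = 0
g(1) = mex{0} = 1
g(2) = mex{1} = 0
g(3) = mex{0} = 1
g(4) = mex{0,1} = 2
g(5) = mex{0,1,2} = 3
g(6) = mex{0,1,3} = 2
g(7) = mex{1,2} = 0
g(8) = mex{0,2,3} = 1
g(9) = mex{1,2,3} = 0
g(10) = mex{0,2} = 1
g(11) = mex{0,1} = 2
So g(11) = 2.

2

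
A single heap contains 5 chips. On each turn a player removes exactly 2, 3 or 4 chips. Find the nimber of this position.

Grundy values for subtraction set {2, 3, 4}:
g(0) = mex{} = 0
g(1) = mex{} = 0
g(2) = mex{0} = 1
g(3) = mex{0} = 1
g(4) = mex{0,1} = 2
g(5) = mex{0,1} = 2
So g(5) = 2.

2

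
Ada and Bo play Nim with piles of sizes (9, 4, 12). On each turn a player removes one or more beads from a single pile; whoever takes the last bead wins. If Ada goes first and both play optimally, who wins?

Compute the nim-sum pairwise:
9 XOR 4 = 13
13 XOR 12 = 1
The nim-sum is 1 ≠ 0, so this is an N-position: the player to move can win; Ada has a winning move.

Ada wins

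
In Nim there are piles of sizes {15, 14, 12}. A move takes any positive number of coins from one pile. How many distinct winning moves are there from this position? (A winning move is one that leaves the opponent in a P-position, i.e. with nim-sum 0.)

3

Nim-sum: 15 XOR 14 XOR 12 = 13.
The overall nim-sum is X = 13. A pile of size p has a winning move iff p XOR X < p (reduce it to p XOR X).
  15: 15 XOR 13 = 2 < 15 — winning move (to 2).
  14: 14 XOR 13 = 3 < 14 — winning move (to 3).
  12: 12 XOR 13 = 1 < 12 — winning move (to 1).
That gives 3 winning moves.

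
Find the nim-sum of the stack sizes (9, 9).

Write each in binary and XOR column by column:
  1001  (9)
  1001  (9)
  ----
  0000  (0)

0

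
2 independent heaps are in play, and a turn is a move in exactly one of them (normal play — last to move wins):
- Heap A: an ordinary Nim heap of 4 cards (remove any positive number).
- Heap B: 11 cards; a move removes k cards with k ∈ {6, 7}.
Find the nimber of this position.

5

Heap A is a plain Nim heap of size 4, so its Grundy value is 4.
Build the Grundy sequence for heap B with g(k) = mex{g(k−s) : s ∈ {6, 7}, s ≤ k}:
g(0) = mex{} = 0
g(1) = mex{} = 0
g(2) = mex{} = 0
g(3) = mex{} = 0
g(4) = mex{} = 0
g(5) = mex{} = 0
g(6) = mex{0} = 1
g(7) = mex{0} = 1
g(8) = mex{0} = 1
g(9) = mex{0} = 1
g(10) = mex{0} = 1
g(11) = mex{0} = 1
So g(11) = 1.
The value of a disjunctive sum is the nim-sum of the parts.
Combined value = 4 ⊕ 1 = 5.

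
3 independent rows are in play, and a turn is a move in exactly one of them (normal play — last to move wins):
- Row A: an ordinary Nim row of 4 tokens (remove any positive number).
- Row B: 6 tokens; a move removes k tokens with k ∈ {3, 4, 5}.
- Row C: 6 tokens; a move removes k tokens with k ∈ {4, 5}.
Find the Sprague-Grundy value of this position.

7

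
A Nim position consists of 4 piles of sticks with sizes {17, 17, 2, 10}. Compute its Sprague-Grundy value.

8

Nim-sum: 17 ⊕ 17 ⊕ 2 ⊕ 10 = 8.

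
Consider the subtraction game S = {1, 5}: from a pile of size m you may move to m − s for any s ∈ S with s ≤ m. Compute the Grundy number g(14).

Compute g(0), g(1), … for moves {1, 5}:
g(0) = mex{} = 0
g(1) = mex{0} = 1
g(2) = mex{1} = 0
g(3) = mex{0} = 1
g(4) = mex{1} = 0
g(5) = mex{0} = 1
g(6) = mex{1} = 0
g(7) = mex{0} = 1
g(8) = mex{1} = 0
g(9) = mex{0} = 1
g(10) = mex{1} = 0
g(11) = mex{0} = 1
g(12) = mex{1} = 0
g(13) = mex{0} = 1
g(14) = mex{1} = 0
So g(14) = 0.

0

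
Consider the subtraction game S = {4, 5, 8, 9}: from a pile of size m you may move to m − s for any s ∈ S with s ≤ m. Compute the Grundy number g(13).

Grundy values for subtraction set {4, 5, 8, 9}:
k:     0  1  2  3  4  5  6  7  8  9 10 11 12 13
g(k):  0  0  0  0  1  1  1  1  2  2  2  2  3  0
So g(13) = 0.

0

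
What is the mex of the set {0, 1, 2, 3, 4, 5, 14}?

6

The values 0, 1, 2, 3, 4, 5 are all present; 6 is the first non-negative integer missing from the set.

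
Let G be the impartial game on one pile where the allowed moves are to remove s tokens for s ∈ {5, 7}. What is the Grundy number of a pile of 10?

Build the Grundy sequence with g(k) = mex{g(k−s) : s ∈ {5, 7}, s ≤ k}:
g(0) = mex{} = 0
g(1) = mex{} = 0
g(2) = mex{} = 0
g(3) = mex{} = 0
g(4) = mex{} = 0
g(5) = mex{0} = 1
g(6) = mex{0} = 1
g(7) = mex{0} = 1
g(8) = mex{0} = 1
g(9) = mex{0} = 1
g(10) = mex{0,1} = 2
So g(10) = 2.

2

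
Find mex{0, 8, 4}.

1

0 is in the set but 1 is not, so the mex is 1.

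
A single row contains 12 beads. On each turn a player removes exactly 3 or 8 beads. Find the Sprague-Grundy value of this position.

0

Build the Grundy sequence with g(k) = mex{g(k−s) : s ∈ {3, 8}, s ≤ k}:
k:     0  1  2  3  4  5  6  7  8  9 10 11 12
g(k):  0  0  0  1  1  1  0  0  2  1  1  0  0
So g(12) = 0.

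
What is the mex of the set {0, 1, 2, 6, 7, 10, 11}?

3

The values 0, 1, 2 are all present; 3 is the first non-negative integer missing from the set.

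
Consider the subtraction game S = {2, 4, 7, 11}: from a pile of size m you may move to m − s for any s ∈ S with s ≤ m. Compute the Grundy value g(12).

3

Build the Grundy sequence with g(k) = mex{g(k−s) : s ∈ {2, 4, 7, 11}, s ≤ k}:
g(0) = mex{} = 0
g(1) = mex{} = 0
g(2) = mex{0} = 1
g(3) = mex{0} = 1
g(4) = mex{0,1} = 2
g(5) = mex{0,1} = 2
g(6) = mex{1,2} = 0
g(7) = mex{0,1,2} = 3
g(8) = mex{0,2} = 1
g(9) = mex{1,2,3} = 0
g(10) = mex{0,1} = 2
g(11) = mex{0,2,3} = 1
g(12) = mex{0,1,2} = 3
So g(12) = 3.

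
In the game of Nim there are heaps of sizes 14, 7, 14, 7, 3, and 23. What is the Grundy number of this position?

Nim-sum: 14 XOR 7 XOR 14 XOR 7 XOR 3 XOR 23 = 20.

20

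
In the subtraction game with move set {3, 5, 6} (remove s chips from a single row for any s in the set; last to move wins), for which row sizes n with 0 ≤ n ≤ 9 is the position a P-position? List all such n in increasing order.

0, 1, 2, 9

Compute g(0), g(1), … for moves {3, 5, 6}:
k:     0  1  2  3  4  5  6  7  8  9
g(k):  0  0  0  1  1  1  2  2  2  0
The P-positions (g = 0) in 0..9 are 0, 1, 2, 9.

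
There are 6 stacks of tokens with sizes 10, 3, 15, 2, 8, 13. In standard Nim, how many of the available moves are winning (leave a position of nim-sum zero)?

In binary:
  1010  (10)
  0011  (3)
  1111  (15)
  0010  (2)
  1000  (8)
  1101  (13)
  ----
  0001  (1)
The overall nim-sum is X = 1. A stack of size p has a winning move iff p XOR X < p (reduce it to p XOR X).
  10: 10 XOR 1 = 11 ≥ 10 — no move.
  3: 3 XOR 1 = 2 < 3 — winning move (to 2).
  15: 15 XOR 1 = 14 < 15 — winning move (to 14).
  2: 2 XOR 1 = 3 ≥ 2 — no move.
  8: 8 XOR 1 = 9 ≥ 8 — no move.
  13: 13 XOR 1 = 12 < 13 — winning move (to 12).
That gives 3 winning moves.

3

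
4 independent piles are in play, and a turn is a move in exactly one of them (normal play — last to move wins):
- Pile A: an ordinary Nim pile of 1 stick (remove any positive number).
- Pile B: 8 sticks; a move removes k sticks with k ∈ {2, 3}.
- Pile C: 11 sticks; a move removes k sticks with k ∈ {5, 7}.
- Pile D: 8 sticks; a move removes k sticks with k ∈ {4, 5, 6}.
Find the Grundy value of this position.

0

Pile A is a plain Nim pile of size 1, so its Grundy value is 1.
Build the Grundy sequence for pile B with g(k) = mex{g(k−s) : s ∈ {2, 3}, s ≤ k}:
k:     0  1  2  3  4  5  6  7  8
g(k):  0  0  1  1  2  0  0  1  1
So g(8) = 1.
Grundy values for pile C (subtraction set {5, 7}):
k:     0  1  2  3  4  5  6  7  8  9 10 11
g(k):  0  0  0  0  0  1  1  1  1  1  2  2
So g(11) = 2.
Build the Grundy sequence for pile D with g(k) = mex{g(k−s) : s ∈ {4, 5, 6}, s ≤ k}:
g(0) = mex{} = 0
g(1) = mex{} = 0
g(2) = mex{} = 0
g(3) = mex{} = 0
g(4) = mex{0} = 1
g(5) = mex{0} = 1
g(6) = mex{0} = 1
g(7) = mex{0} = 1
g(8) = mex{0,1} = 2
So g(8) = 2.
By the Sprague-Grundy theorem, the Grundy value of a sum of independent games is the XOR of the component values.
Combined value = 1 ⊕ 1 ⊕ 2 ⊕ 2 = 0.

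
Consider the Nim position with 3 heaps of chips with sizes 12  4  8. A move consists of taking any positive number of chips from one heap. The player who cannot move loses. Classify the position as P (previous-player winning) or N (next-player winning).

P-position

Compute the nim-sum pairwise:
12 XOR 4 = 8
8 XOR 8 = 0
The nim-sum is 0, so this is a P-position: the player to move is in a losing position under optimal play.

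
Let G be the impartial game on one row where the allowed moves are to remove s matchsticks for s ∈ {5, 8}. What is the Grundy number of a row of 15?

Build the Grundy sequence with g(k) = mex{g(k−s) : s ∈ {5, 8}, s ≤ k}:
k:     0  1  2  3  4  5  6  7  8  9 10 11 12 13 14 15
g(k):  0  0  0  0  0  1  1  1  1  1  2  2  2  0  0  0
So g(15) = 0.

0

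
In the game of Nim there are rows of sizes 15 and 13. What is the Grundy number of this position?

Nim-sum: 15 ⊕ 13 = 2.

2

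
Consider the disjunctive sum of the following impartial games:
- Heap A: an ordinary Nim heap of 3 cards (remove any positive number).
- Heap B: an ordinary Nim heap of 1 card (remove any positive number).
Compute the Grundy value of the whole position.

2

Heap A is a plain Nim heap of size 3, so its Grundy value is 3.
Heap B is a plain Nim heap of size 1, so its Grundy value is 1.
By the Sprague-Grundy theorem, the Grundy value of a sum of independent games is the XOR of the component values.
Combined value = 3 XOR 1 = 2.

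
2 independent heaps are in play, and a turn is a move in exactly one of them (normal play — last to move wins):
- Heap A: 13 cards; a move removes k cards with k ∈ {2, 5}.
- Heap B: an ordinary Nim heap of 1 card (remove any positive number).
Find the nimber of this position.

0

Grundy values for heap A (subtraction set {2, 5}):
g(0) = mex{} = 0
g(1) = mex{} = 0
g(2) = mex{0} = 1
g(3) = mex{0} = 1
g(4) = mex{1} = 0
g(5) = mex{0,1} = 2
g(6) = mex{0} = 1
g(7) = mex{1,2} = 0
g(8) = mex{1} = 0
g(9) = mex{0} = 1
g(10) = mex{0,2} = 1
g(11) = mex{1} = 0
g(12) = mex{0,1} = 2
g(13) = mex{0} = 1
So g(13) = 1.
Heap B is a plain Nim heap of size 1, so its Grundy value is 1.
By the Sprague-Grundy theorem, the Grundy value of a sum of independent games is the XOR of the component values.
Combined value = 1 XOR 1 = 0.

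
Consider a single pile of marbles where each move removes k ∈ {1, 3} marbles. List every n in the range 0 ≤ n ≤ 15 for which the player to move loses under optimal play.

0, 2, 4, 6, 8, 10, 12, 14

Build the Grundy sequence with g(k) = mex{g(k−s) : s ∈ {1, 3}, s ≤ k}:
k:     0  1  2  3  4  5  6  7  8  9 10 11 12 13 14 15
g(k):  0  1  0  1  0  1  0  1  0  1  0  1  0  1  0  1
The P-positions (g = 0) in 0..15 are 0, 2, 4, 6, 8, 10, 12, 14.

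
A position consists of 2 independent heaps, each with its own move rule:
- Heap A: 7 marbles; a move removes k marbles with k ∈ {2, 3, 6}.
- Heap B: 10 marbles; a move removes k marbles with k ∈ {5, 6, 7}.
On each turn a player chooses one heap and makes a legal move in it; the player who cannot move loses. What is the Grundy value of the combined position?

3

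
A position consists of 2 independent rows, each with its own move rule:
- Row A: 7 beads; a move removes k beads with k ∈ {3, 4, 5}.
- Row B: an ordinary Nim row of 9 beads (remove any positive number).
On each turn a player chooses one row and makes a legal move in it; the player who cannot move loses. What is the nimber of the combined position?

11

For row A, compute g(0), g(1), … with moves {3, 4, 5}:
k:     0  1  2  3  4  5  6  7
g(k):  0  0  0  1  1  1  2  2
So g(7) = 2.
Row B is a plain Nim row of size 9, so its Grundy value is 9.
The value of a disjunctive sum is the nim-sum of the parts.
Combined value = 2 XOR 9 = 11.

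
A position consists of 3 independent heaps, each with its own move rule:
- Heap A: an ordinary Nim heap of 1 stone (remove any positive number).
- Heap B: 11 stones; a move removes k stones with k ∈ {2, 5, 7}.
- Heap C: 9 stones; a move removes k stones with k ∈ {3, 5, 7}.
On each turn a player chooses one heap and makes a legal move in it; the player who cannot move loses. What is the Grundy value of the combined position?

1

Heap A is a plain Nim heap of size 1, so its Grundy value is 1.
Build the Grundy sequence for heap B with g(k) = mex{g(k−s) : s ∈ {2, 5, 7}, s ≤ k}:
k:     0  1  2  3  4  5  6  7  8  9 10 11
g(k):  0  0  1  1  0  2  1  3  2  2  0  3
So g(11) = 3.
Build the Grundy sequence for heap C with g(k) = mex{g(k−s) : s ∈ {3, 5, 7}, s ≤ k}:
k:     0  1  2  3  4  5  6  7  8  9
g(k):  0  0  0  1  1  1  2  2  2  3
So g(9) = 3.
The value of a disjunctive sum is the nim-sum of the parts.
Combined value = 1 ⊕ 3 ⊕ 3 = 1.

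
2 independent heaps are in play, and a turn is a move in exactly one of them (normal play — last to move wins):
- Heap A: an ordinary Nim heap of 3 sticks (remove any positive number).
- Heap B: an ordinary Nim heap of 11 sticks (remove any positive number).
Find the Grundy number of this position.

8

Heap A is a plain Nim heap of size 3, so its Grundy value is 3.
Heap B is a plain Nim heap of size 11, so its Grundy value is 11.
The value of a disjunctive sum is the nim-sum of the parts.
Combined value = 3 XOR 11 = 8.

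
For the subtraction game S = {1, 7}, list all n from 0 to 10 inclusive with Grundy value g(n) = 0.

Grundy values for subtraction set {1, 7}:
g(0) = mex{} = 0
g(1) = mex{0} = 1
g(2) = mex{1} = 0
g(3) = mex{0} = 1
g(4) = mex{1} = 0
g(5) = mex{0} = 1
g(6) = mex{1} = 0
g(7) = mex{0} = 1
g(8) = mex{1} = 0
g(9) = mex{0} = 1
g(10) = mex{1} = 0
The P-positions (g = 0) in 0..10 are 0, 2, 4, 6, 8, 10.

0, 2, 4, 6, 8, 10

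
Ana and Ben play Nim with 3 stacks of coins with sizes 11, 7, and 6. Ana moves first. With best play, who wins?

Ana wins

Nim-sum: 11 ^ 7 ^ 6 = 10.
The nim-sum is 10 ≠ 0, so this is an N-position: the player to move can win; Ana has a winning move.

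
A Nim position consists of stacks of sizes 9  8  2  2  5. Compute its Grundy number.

4

In binary:
  1001  (9)
  1000  (8)
  0010  (2)
  0010  (2)
  0101  (5)
  ----
  0100  (4)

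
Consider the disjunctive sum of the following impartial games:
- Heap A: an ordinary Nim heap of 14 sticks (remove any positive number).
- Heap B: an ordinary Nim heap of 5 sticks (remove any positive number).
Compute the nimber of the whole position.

11

Heap A is a plain Nim heap of size 14, so its Grundy value is 14.
Heap B is a plain Nim heap of size 5, so its Grundy value is 5.
By the Sprague-Grundy theorem, the Grundy value of a sum of independent games is the XOR of the component values.
Combined value = 14 XOR 5 = 11.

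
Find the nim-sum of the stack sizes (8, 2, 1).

Bitwise XOR of the heap sizes:
  1000  (8)
  0010  (2)
  0001  (1)
  ----
  1011  (11)

11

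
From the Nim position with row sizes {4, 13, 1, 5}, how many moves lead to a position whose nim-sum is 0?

Nim-sum: 4 XOR 13 XOR 1 XOR 5 = 13.
The overall nim-sum is X = 13. A row of size p has a winning move iff p XOR X < p (reduce it to p XOR X).
  4: 4 XOR 13 = 9 ≥ 4 — no move.
  13: 13 XOR 13 = 0 < 13 — winning move (to 0).
  1: 1 XOR 13 = 12 ≥ 1 — no move.
  5: 5 XOR 13 = 8 ≥ 5 — no move.
That gives 1 winning move.

1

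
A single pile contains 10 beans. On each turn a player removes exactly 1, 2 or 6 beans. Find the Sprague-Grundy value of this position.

Build the Grundy sequence with g(k) = mex{g(k−s) : s ∈ {1, 2, 6}, s ≤ k}:
k:     0  1  2  3  4  5  6  7  8  9 10
g(k):  0  1  2  0  1  2  3  0  1  2  0
So g(10) = 0.

0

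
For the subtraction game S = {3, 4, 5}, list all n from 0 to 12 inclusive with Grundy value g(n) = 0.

Grundy values for subtraction set {3, 4, 5}:
k:     0  1  2  3  4  5  6  7  8  9 10 11 12
g(k):  0  0  0  1  1  1  2  2  0  0  0  1  1
The P-positions (g = 0) in 0..12 are 0, 1, 2, 8, 9, 10.

0, 1, 2, 8, 9, 10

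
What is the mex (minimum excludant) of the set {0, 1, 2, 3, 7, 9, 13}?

The values 0, 1, 2, 3 are all present; 4 is the first non-negative integer missing from the set.

4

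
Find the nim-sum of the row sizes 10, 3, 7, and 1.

Nim-sum: 10 ⊕ 3 ⊕ 7 ⊕ 1 = 15.

15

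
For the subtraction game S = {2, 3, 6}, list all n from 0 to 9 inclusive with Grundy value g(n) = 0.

0, 1, 5, 9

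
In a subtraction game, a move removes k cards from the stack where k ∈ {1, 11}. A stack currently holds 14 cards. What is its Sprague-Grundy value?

Grundy values for subtraction set {1, 11}:
k:     0  1  2  3  4  5  6  7  8  9 10 11 12 13 14
g(k):  0  1  0  1  0  1  0  1  0  1  0  1  0  1  0
So g(14) = 0.

0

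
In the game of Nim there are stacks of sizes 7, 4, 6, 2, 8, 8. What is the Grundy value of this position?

7

Compute the nim-sum pairwise:
7 ^ 4 = 3
3 ^ 6 = 5
5 ^ 2 = 7
7 ^ 8 = 15
15 ^ 8 = 7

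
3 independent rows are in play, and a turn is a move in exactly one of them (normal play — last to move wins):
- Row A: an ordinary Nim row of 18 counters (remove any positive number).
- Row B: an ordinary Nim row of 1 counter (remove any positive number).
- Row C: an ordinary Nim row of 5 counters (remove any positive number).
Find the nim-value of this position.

22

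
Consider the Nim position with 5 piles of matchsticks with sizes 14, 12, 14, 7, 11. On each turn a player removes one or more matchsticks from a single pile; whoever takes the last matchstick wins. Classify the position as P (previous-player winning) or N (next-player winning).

P-position

Bitwise XOR of the heap sizes:
  1110  (14)
  1100  (12)
  1110  (14)
  0111  (7)
  1011  (11)
  ----
  0000  (0)
The nim-sum is 0, so this is a P-position: the player to move is in a losing position under optimal play.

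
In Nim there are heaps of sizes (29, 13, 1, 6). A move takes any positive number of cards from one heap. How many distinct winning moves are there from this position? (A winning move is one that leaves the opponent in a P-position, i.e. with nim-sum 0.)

Nim-sum: 29 ^ 13 ^ 1 ^ 6 = 23.
The overall nim-sum is X = 23. A heap of size p has a winning move iff p XOR X < p (reduce it to p XOR X).
  29: 29 XOR 23 = 10 < 29 — winning move (to 10).
  13: 13 XOR 23 = 26 ≥ 13 — no move.
  1: 1 XOR 23 = 22 ≥ 1 — no move.
  6: 6 XOR 23 = 17 ≥ 6 — no move.
That gives 1 winning move.

1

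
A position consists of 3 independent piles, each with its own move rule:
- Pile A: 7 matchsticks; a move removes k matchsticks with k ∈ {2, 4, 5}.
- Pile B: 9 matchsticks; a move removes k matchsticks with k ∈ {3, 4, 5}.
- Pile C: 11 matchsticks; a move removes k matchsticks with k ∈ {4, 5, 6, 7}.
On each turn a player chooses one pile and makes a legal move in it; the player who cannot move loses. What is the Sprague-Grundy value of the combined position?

0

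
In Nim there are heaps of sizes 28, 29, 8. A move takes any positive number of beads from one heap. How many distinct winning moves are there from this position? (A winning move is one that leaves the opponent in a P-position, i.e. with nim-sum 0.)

3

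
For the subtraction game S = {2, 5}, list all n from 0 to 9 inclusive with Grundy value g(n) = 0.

0, 1, 4, 7, 8

Compute g(0), g(1), … for moves {2, 5}:
g(0) = mex{} = 0
g(1) = mex{} = 0
g(2) = mex{0} = 1
g(3) = mex{0} = 1
g(4) = mex{1} = 0
g(5) = mex{0,1} = 2
g(6) = mex{0} = 1
g(7) = mex{1,2} = 0
g(8) = mex{1} = 0
g(9) = mex{0} = 1
The P-positions (g = 0) in 0..9 are 0, 1, 4, 7, 8.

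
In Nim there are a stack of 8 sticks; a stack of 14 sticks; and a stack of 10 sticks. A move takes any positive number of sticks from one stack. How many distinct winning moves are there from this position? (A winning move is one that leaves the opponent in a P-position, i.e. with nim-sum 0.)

3

Compute the nim-sum pairwise:
8 ^ 14 = 6
6 ^ 10 = 12
The overall nim-sum is X = 12. A stack of size p has a winning move iff p XOR X < p (reduce it to p XOR X).
  8: 8 XOR 12 = 4 < 8 — winning move (to 4).
  14: 14 XOR 12 = 2 < 14 — winning move (to 2).
  10: 10 XOR 12 = 6 < 10 — winning move (to 6).
That gives 3 winning moves.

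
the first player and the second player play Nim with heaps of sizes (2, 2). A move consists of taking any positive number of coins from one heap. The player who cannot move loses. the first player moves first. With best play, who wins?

the second player wins

Bitwise XOR of the heap sizes:
  10  (2)
  10  (2)
  --
  00  (0)
The nim-sum is 0, so this is a P-position: the player to move is in a losing position under optimal play; the first player is about to move from it and so loses — the second player wins.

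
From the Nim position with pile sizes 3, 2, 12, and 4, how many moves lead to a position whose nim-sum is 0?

Nim-sum: 3 XOR 2 XOR 12 XOR 4 = 9.
The overall nim-sum is X = 9. A pile of size p has a winning move iff p XOR X < p (reduce it to p XOR X).
  3: 3 XOR 9 = 10 ≥ 3 — no move.
  2: 2 XOR 9 = 11 ≥ 2 — no move.
  12: 12 XOR 9 = 5 < 12 — winning move (to 5).
  4: 4 XOR 9 = 13 ≥ 4 — no move.
That gives 1 winning move.

1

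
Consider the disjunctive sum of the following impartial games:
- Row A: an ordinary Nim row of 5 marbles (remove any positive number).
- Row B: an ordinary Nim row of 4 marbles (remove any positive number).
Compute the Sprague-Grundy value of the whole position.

1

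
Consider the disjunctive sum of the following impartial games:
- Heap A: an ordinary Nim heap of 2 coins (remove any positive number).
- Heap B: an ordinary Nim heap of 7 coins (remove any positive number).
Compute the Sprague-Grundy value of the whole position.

5

Heap A is a plain Nim heap of size 2, so its Grundy value is 2.
Heap B is a plain Nim heap of size 7, so its Grundy value is 7.
The value of a disjunctive sum is the nim-sum of the parts.
Combined value = 2 XOR 7 = 5.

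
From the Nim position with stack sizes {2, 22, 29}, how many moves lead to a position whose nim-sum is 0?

1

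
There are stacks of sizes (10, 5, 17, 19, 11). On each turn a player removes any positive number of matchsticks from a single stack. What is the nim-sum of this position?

6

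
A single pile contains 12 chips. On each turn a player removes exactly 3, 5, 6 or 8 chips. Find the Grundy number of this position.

0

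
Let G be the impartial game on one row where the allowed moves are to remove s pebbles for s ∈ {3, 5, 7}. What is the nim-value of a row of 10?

0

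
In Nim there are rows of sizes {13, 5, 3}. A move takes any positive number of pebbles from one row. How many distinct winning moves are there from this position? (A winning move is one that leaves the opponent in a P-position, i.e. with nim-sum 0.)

In binary:
  1101  (13)
  0101  (5)
  0011  (3)
  ----
  1011  (11)
The overall nim-sum is X = 11. A row of size p has a winning move iff p XOR X < p (reduce it to p XOR X).
  13: 13 XOR 11 = 6 < 13 — winning move (to 6).
  5: 5 XOR 11 = 14 ≥ 5 — no move.
  3: 3 XOR 11 = 8 ≥ 3 — no move.
That gives 1 winning move.

1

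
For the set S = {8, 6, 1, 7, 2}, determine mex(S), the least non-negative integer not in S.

0

0 is not in the set, so the mex is 0.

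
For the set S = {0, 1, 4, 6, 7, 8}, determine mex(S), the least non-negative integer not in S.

2

The values 0, 1 are all present; 2 is the first non-negative integer missing from the set.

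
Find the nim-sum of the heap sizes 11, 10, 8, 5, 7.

Nim-sum: 11 ^ 10 ^ 8 ^ 5 ^ 7 = 11.

11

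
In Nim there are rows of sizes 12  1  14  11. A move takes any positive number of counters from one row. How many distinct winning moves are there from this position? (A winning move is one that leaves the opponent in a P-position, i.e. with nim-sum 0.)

Nim-sum: 12 XOR 1 XOR 14 XOR 11 = 8.
The overall nim-sum is X = 8. A row of size p has a winning move iff p XOR X < p (reduce it to p XOR X).
  12: 12 XOR 8 = 4 < 12 — winning move (to 4).
  1: 1 XOR 8 = 9 ≥ 1 — no move.
  14: 14 XOR 8 = 6 < 14 — winning move (to 6).
  11: 11 XOR 8 = 3 < 11 — winning move (to 3).
That gives 3 winning moves.

3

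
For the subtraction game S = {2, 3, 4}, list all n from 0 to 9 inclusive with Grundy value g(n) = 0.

Build the Grundy sequence with g(k) = mex{g(k−s) : s ∈ {2, 3, 4}, s ≤ k}:
g(0) = mex{} = 0
g(1) = mex{} = 0
g(2) = mex{0} = 1
g(3) = mex{0} = 1
g(4) = mex{0,1} = 2
g(5) = mex{0,1} = 2
g(6) = mex{1,2} = 0
g(7) = mex{1,2} = 0
g(8) = mex{0,2} = 1
g(9) = mex{0,2} = 1
The P-positions (g = 0) in 0..9 are 0, 1, 6, 7.

0, 1, 6, 7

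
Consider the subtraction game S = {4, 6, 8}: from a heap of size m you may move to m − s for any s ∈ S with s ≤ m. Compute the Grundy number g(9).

2

Build the Grundy sequence with g(k) = mex{g(k−s) : s ∈ {4, 6, 8}, s ≤ k}:
g(0) = mex{} = 0
g(1) = mex{} = 0
g(2) = mex{} = 0
g(3) = mex{} = 0
g(4) = mex{0} = 1
g(5) = mex{0} = 1
g(6) = mex{0} = 1
g(7) = mex{0} = 1
g(8) = mex{0,1} = 2
g(9) = mex{0,1} = 2
So g(9) = 2.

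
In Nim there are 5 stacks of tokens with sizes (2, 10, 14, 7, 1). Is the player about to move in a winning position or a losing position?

Losing position

In binary:
  0010  (2)
  1010  (10)
  1110  (14)
  0111  (7)
  0001  (1)
  ----
  0000  (0)
The nim-sum is 0, so this is a P-position: the player to move is in a losing position under optimal play.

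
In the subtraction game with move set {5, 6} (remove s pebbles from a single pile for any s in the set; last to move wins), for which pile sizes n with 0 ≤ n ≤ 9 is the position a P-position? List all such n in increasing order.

0, 1, 2, 3, 4

Build the Grundy sequence with g(k) = mex{g(k−s) : s ∈ {5, 6}, s ≤ k}:
k:     0  1  2  3  4  5  6  7  8  9
g(k):  0  0  0  0  0  1  1  1  1  1
The P-positions (g = 0) in 0..9 are 0, 1, 2, 3, 4.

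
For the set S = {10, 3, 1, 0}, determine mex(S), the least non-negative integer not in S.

2

The values 0, 1 are all present; 2 is the first non-negative integer missing from the set.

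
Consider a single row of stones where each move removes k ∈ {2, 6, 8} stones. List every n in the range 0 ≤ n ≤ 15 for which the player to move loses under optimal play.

0, 1, 4, 5, 14, 15

Grundy values for subtraction set {2, 6, 8}:
k:     0  1  2  3  4  5  6  7  8  9 10 11 12 13 14 15
g(k):  0  0  1  1  0  0  1  1  2  2  3  3  2  2  0  0
The P-positions (g = 0) in 0..15 are 0, 1, 4, 5, 14, 15.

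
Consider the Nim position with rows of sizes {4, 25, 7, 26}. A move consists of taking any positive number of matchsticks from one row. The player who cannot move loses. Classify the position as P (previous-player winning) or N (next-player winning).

P-position

Write each in binary and XOR column by column:
  00100  (4)
  11001  (25)
  00111  (7)
  11010  (26)
  -----
  00000  (0)
The nim-sum is 0, so this is a P-position: the player to move is in a losing position under optimal play.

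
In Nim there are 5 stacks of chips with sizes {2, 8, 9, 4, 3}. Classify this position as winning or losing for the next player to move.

In binary:
  0010  (2)
  1000  (8)
  1001  (9)
  0100  (4)
  0011  (3)
  ----
  0100  (4)
The nim-sum is 4 ≠ 0, so this is an N-position: the player to move can win.

Winning position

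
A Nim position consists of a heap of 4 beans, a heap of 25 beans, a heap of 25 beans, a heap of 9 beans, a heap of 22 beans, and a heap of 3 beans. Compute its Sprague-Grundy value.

Bitwise XOR of the heap sizes:
  00100  (4)
  11001  (25)
  11001  (25)
  01001  (9)
  10110  (22)
  00011  (3)
  -----
  11000  (24)

24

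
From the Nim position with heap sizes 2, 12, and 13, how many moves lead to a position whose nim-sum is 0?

1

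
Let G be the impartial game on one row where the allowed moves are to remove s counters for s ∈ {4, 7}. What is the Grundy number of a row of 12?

0

Build the Grundy sequence with g(k) = mex{g(k−s) : s ∈ {4, 7}, s ≤ k}:
k:     0  1  2  3  4  5  6  7  8  9 10 11 12
g(k):  0  0  0  0  1  1  1  1  2  2  2  0  0
So g(12) = 0.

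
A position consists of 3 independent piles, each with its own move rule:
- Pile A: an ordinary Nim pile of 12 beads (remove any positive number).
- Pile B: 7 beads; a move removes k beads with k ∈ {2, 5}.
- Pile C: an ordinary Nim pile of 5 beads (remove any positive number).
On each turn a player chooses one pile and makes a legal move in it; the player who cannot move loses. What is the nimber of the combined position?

Pile A is a plain Nim pile of size 12, so its Grundy value is 12.
Grundy values for pile B (subtraction set {2, 5}):
g(0) = mex{} = 0
g(1) = mex{} = 0
g(2) = mex{0} = 1
g(3) = mex{0} = 1
g(4) = mex{1} = 0
g(5) = mex{0,1} = 2
g(6) = mex{0} = 1
g(7) = mex{1,2} = 0
So g(7) = 0.
Pile C is a plain Nim pile of size 5, so its Grundy value is 5.
The value of a disjunctive sum is the nim-sum of the parts.
Combined value = 12 ⊕ 0 ⊕ 5 = 9.

9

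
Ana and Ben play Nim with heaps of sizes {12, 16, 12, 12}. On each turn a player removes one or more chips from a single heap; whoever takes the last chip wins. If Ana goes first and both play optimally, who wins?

Ana wins

Compute the nim-sum pairwise:
12 ⊕ 16 = 28
28 ⊕ 12 = 16
16 ⊕ 12 = 28
The nim-sum is 28 ≠ 0, so this is an N-position: the player to move can win; Ana has a winning move.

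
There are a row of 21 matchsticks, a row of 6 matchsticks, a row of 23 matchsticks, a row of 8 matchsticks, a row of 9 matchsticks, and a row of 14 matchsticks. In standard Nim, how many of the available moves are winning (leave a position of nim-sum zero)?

3

Compute the nim-sum pairwise:
21 ^ 6 = 19
19 ^ 23 = 4
4 ^ 8 = 12
12 ^ 9 = 5
5 ^ 14 = 11
The overall nim-sum is X = 11. A row of size p has a winning move iff p XOR X < p (reduce it to p XOR X).
  21: 21 XOR 11 = 30 ≥ 21 — no move.
  6: 6 XOR 11 = 13 ≥ 6 — no move.
  23: 23 XOR 11 = 28 ≥ 23 — no move.
  8: 8 XOR 11 = 3 < 8 — winning move (to 3).
  9: 9 XOR 11 = 2 < 9 — winning move (to 2).
  14: 14 XOR 11 = 5 < 14 — winning move (to 5).
That gives 3 winning moves.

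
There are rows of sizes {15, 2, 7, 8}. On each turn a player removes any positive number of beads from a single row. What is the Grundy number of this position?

Compute the nim-sum pairwise:
15 ^ 2 = 13
13 ^ 7 = 10
10 ^ 8 = 2

2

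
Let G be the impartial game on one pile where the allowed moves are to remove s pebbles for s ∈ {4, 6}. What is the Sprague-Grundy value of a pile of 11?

Grundy values for subtraction set {4, 6}:
g(0) = mex{} = 0
g(1) = mex{} = 0
g(2) = mex{} = 0
g(3) = mex{} = 0
g(4) = mex{0} = 1
g(5) = mex{0} = 1
g(6) = mex{0} = 1
g(7) = mex{0} = 1
g(8) = mex{0,1} = 2
g(9) = mex{0,1} = 2
g(10) = mex{1} = 0
g(11) = mex{1} = 0
So g(11) = 0.

0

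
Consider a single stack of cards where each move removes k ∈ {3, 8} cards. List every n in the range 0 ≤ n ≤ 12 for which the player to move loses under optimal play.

Compute g(0), g(1), … for moves {3, 8}:
k:     0  1  2  3  4  5  6  7  8  9 10 11 12
g(k):  0  0  0  1  1  1  0  0  2  1  1  0  0
The P-positions (g = 0) in 0..12 are 0, 1, 2, 6, 7, 11, 12.

0, 1, 2, 6, 7, 11, 12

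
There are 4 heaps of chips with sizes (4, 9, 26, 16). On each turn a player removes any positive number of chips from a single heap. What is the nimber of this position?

7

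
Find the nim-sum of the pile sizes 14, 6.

Write each in binary and XOR column by column:
  1110  (14)
  0110  (6)
  ----
  1000  (8)

8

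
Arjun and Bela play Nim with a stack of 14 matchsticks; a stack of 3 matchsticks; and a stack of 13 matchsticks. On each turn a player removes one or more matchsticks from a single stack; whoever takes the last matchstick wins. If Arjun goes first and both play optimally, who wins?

Bela wins

In binary:
  1110  (14)
  0011  (3)
  1101  (13)
  ----
  0000  (0)
The nim-sum is 0, so this is a P-position: the player to move is in a losing position under optimal play; Arjun is about to move from it and so loses — Bela wins.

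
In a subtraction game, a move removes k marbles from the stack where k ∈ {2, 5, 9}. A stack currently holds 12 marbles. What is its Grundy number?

Build the Grundy sequence with g(k) = mex{g(k−s) : s ∈ {2, 5, 9}, s ≤ k}:
k:     0  1  2  3  4  5  6  7  8  9 10 11 12
g(k):  0  0  1  1  0  2  1  0  0  1  1  0  2
So g(12) = 2.

2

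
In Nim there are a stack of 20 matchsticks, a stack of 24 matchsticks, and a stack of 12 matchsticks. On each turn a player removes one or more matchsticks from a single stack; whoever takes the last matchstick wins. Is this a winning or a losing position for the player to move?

Losing position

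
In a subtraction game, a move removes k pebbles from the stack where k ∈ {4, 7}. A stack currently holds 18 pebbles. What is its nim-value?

1

Compute g(0), g(1), … for moves {4, 7}:
k:     0  1  2  3  4  5  6  7  8  9 10 11 12 13 14 15 16 17 18
g(k):  0  0  0  0  1  1  1  1  2  2  2  0  0  0  0  1  1  1  1
So g(18) = 1.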